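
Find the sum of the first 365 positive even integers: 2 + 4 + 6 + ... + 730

Sum of first n even numbers = n(n+1)
= 365×366
= 133590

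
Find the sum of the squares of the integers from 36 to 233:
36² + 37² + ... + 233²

Use ∑_{k=1}^{n} k² = n(n+1)(2n+1)/6, then subtract the first 35 terms.
∑_{k=1}^{233} k² = 233×234×467/6 = 4243629
∑_{k=1}^{35} k² = 35×36×71/6 = 14910
∑_{k=36}^{233} k² = 4243629 - 14910 = 4228719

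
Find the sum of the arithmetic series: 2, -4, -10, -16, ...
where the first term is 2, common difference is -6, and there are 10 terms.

Sₙ = n/2 × (first + last)
Last term = a + (n-1)d = 2 + (10-1)×(-6) = -52
S_10 = 10/2 × (2 + (-52))
S_10 = 10/2 × (-50) = -250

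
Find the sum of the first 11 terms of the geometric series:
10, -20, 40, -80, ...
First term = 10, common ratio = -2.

Sₙ = a(1 - rⁿ) / (1 - r)
S_11 = 10(1 - (-2)^11) / (1 - (-2))
S_11 = 10(1 - (-2048)) / (3)
S_11 = 6830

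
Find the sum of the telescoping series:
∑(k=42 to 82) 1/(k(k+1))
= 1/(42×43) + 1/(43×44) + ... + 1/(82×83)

Partial fractions: 1/(k(k+1)) = 1/k - 1/(k+1)
The series telescopes:
= (1/42 - 1/43) + (1/43 - 1/44) + ... + (1/82 - 1/83)
= 1/42 - 1/83
= 41/3486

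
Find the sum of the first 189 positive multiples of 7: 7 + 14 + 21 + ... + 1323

Factor out 7: = 7(1 + 2 + ... + 189) = 7 × n(n+1)/2
= 7 × 189×190/2
= 7 × 17955
= 125685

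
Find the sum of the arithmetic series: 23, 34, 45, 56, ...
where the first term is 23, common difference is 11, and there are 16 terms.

Sₙ = n/2 × (first + last)
Last term = a + (n-1)d = 23 + (16-1)×11 = 188
S_16 = 16/2 × (23 + 188)
S_16 = 16/2 × 211 = 1688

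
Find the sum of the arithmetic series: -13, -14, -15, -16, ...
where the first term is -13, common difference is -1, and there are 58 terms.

Sₙ = n/2 × (first + last)
Last term = a + (n-1)d = -13 + (58-1)×(-1) = -70
S_58 = 58/2 × (-13 + (-70))
S_58 = 58/2 × (-83) = -2407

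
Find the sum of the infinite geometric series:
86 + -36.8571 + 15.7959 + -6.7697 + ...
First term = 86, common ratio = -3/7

For |r| < 1, S = a / (1 - r)
S = 86 / (1 - (-3/7))
S = 86 / (10/7)
S = 301/5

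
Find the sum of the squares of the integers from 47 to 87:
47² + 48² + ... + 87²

Use ∑_{k=1}^{n} k² = n(n+1)(2n+1)/6, then subtract the first 46 terms.
∑_{k=1}^{87} k² = 87×88×175/6 = 223300
∑_{k=1}^{46} k² = 46×47×93/6 = 33511
∑_{k=47}^{87} k² = 223300 - 33511 = 189789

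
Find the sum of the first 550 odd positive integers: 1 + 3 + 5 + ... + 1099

Sum of first n odd numbers = n²
= 550²
= 302500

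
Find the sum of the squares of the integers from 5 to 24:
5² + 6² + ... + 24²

Use ∑_{k=1}^{n} k² = n(n+1)(2n+1)/6, then subtract the first 4 terms.
∑_{k=1}^{24} k² = 24×25×49/6 = 4900
∑_{k=1}^{4} k² = 4×5×9/6 = 30
∑_{k=5}^{24} k² = 4900 - 30 = 4870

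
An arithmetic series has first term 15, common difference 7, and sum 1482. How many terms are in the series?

Using S = n/2 × [2a + (n-1)d]
1482 = n/2 × [2(15) + (n-1)(7)]
1482 = n/2 × [30 + 7n - 7]
2964 = n × [23 + 7n]
7n² + (23)n - 2964 = 0
Discriminant: Δ = (23)² - 4(7)(-2964) = 529 + 82992 = 83521
√Δ = 289
n = [-(23) + √Δ] / (2·7) = (-23 + 289) / 14 = 266 / 14 = 19
(The negative root is discarded since n must be a positive integer.)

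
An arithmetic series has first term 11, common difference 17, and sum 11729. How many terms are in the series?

Using S = n/2 × [2a + (n-1)d]
11729 = n/2 × [2(11) + (n-1)(17)]
11729 = n/2 × [22 + 17n - 17]
23458 = n × [5 + 17n]
17n² + (5)n - 23458 = 0
Discriminant: Δ = (5)² - 4(17)(-23458) = 25 + 1595144 = 1595169
√Δ = 1263
n = [-(5) + √Δ] / (2·17) = (-5 + 1263) / 34 = 1258 / 34 = 37
(The negative root is discarded since n must be a positive integer.)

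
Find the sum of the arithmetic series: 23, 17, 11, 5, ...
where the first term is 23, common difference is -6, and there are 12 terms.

Sₙ = n/2 × (first + last)
Last term = a + (n-1)d = 23 + (12-1)×(-6) = -43
S_12 = 12/2 × (23 + (-43))
S_12 = 12/2 × (-20) = -120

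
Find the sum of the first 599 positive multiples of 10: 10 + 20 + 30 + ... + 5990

Factor out 10: = 10(1 + 2 + ... + 599) = 10 × n(n+1)/2
= 10 × 599×600/2
= 10 × 179700
= 1797000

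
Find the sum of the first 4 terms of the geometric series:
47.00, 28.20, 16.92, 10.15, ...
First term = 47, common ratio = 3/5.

Sₙ = a(1 - rⁿ) / (1 - r)
S_4 = 47(1 - (3/5)^4) / (1 - (3/5))
S_4 = 47(1 - (81/625)) / (2/5)
S_4 = 12784/125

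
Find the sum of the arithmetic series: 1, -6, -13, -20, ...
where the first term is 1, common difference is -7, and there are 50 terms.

Sₙ = n/2 × (first + last)
Last term = a + (n-1)d = 1 + (50-1)×(-7) = -342
S_50 = 50/2 × (1 + (-342))
S_50 = 50/2 × (-341) = -8525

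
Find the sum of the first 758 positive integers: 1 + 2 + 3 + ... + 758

Formula: ∑k = n(n+1)/2
= 758×759/2
= 575322/2
= 287661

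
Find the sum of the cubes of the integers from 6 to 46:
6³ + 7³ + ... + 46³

Use ∑_{k=1}^{n} k³ = [n(n+1)/2]², then subtract the first 5 terms.
∑_{k=1}^{46} k³ = [46×47/2]² = 1081² = 1168561
∑_{k=1}^{5} k³ = [5×6/2]² = 15² = 225
∑_{k=6}^{46} k³ = 1168561 - 225 = 1168336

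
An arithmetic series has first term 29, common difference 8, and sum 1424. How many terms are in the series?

Using S = n/2 × [2a + (n-1)d]
1424 = n/2 × [2(29) + (n-1)(8)]
1424 = n/2 × [58 + 8n - 8]
2848 = n × [50 + 8n]
8n² + (50)n - 2848 = 0
Discriminant: Δ = (50)² - 4(8)(-2848) = 2500 + 91136 = 93636
√Δ = 306
n = [-(50) + √Δ] / (2·8) = (-50 + 306) / 16 = 256 / 16 = 16
(The negative root is discarded since n must be a positive integer.)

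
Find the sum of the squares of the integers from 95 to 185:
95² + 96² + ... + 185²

Use ∑_{k=1}^{n} k² = n(n+1)(2n+1)/6, then subtract the first 94 terms.
∑_{k=1}^{185} k² = 185×186×371/6 = 2127685
∑_{k=1}^{94} k² = 94×95×189/6 = 281295
∑_{k=95}^{185} k² = 2127685 - 281295 = 1846390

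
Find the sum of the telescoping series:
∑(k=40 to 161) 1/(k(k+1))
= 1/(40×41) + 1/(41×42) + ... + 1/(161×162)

Partial fractions: 1/(k(k+1)) = 1/k - 1/(k+1)
The series telescopes:
= (1/40 - 1/41) + (1/41 - 1/42) + ... + (1/161 - 1/162)
= 1/40 - 1/162
= 61/3240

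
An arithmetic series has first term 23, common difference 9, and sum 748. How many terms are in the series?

Using S = n/2 × [2a + (n-1)d]
748 = n/2 × [2(23) + (n-1)(9)]
748 = n/2 × [46 + 9n - 9]
1496 = n × [37 + 9n]
9n² + (37)n - 1496 = 0
Discriminant: Δ = (37)² - 4(9)(-1496) = 1369 + 53856 = 55225
√Δ = 235
n = [-(37) + √Δ] / (2·9) = (-37 + 235) / 18 = 198 / 18 = 11
(The negative root is discarded since n must be a positive integer.)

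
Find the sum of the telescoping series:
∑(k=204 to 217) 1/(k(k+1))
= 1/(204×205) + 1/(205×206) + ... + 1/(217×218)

Partial fractions: 1/(k(k+1)) = 1/k - 1/(k+1)
The series telescopes:
= (1/204 - 1/205) + (1/205 - 1/206) + ... + (1/217 - 1/218)
= 1/204 - 1/218
= 7/22236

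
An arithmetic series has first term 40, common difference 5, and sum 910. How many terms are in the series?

Using S = n/2 × [2a + (n-1)d]
910 = n/2 × [2(40) + (n-1)(5)]
910 = n/2 × [80 + 5n - 5]
1820 = n × [75 + 5n]
5n² + (75)n - 1820 = 0
Discriminant: Δ = (75)² - 4(5)(-1820) = 5625 + 36400 = 42025
√Δ = 205
n = [-(75) + √Δ] / (2·5) = (-75 + 205) / 10 = 130 / 10 = 13
(The negative root is discarded since n must be a positive integer.)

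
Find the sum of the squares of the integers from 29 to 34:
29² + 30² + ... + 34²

Use ∑_{k=1}^{n} k² = n(n+1)(2n+1)/6, then subtract the first 28 terms.
∑_{k=1}^{34} k² = 34×35×69/6 = 13685
∑_{k=1}^{28} k² = 28×29×57/6 = 7714
∑_{k=29}^{34} k² = 13685 - 7714 = 5971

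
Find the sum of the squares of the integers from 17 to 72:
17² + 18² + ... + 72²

Use ∑_{k=1}^{n} k² = n(n+1)(2n+1)/6, then subtract the first 16 terms.
∑_{k=1}^{72} k² = 72×73×145/6 = 127020
∑_{k=1}^{16} k² = 16×17×33/6 = 1496
∑_{k=17}^{72} k² = 127020 - 1496 = 125524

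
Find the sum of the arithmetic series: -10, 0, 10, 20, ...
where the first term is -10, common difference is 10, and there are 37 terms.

Sₙ = n/2 × (first + last)
Last term = a + (n-1)d = -10 + (37-1)×10 = 350
S_37 = 37/2 × (-10 + 350)
S_37 = 37/2 × 340 = 6290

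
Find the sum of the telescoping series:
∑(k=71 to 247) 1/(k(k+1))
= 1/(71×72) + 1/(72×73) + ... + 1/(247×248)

Partial fractions: 1/(k(k+1)) = 1/k - 1/(k+1)
The series telescopes:
= (1/71 - 1/72) + (1/72 - 1/73) + ... + (1/247 - 1/248)
= 1/71 - 1/248
= 177/17608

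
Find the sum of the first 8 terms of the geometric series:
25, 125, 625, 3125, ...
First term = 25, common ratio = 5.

Sₙ = a(1 - rⁿ) / (1 - r)
S_8 = 25(1 - 5^8) / (1 - 5)
S_8 = 25(1 - 390625) / (-4)
S_8 = 2441400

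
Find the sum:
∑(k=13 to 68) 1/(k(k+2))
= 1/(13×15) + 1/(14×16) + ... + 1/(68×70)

Partial fractions: 1/(k(k+2)) = (1/2)[1/k - 1/(k+2)]
Telescoping leaves the first two and last two terms:
= (1/2)[1/13 + 1/14 - 1/69 - 1/70]
= 1877/31395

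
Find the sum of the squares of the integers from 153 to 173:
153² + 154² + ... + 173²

Use ∑_{k=1}^{n} k² = n(n+1)(2n+1)/6, then subtract the first 152 terms.
∑_{k=1}^{173} k² = 173×174×347/6 = 1740899
∑_{k=1}^{152} k² = 152×153×305/6 = 1182180
∑_{k=153}^{173} k² = 1740899 - 1182180 = 558719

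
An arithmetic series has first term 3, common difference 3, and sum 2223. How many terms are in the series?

Using S = n/2 × [2a + (n-1)d]
2223 = n/2 × [2(3) + (n-1)(3)]
2223 = n/2 × [6 + 3n - 3]
4446 = n × [3 + 3n]
3n² + (3)n - 4446 = 0
Discriminant: Δ = (3)² - 4(3)(-4446) = 9 + 53352 = 53361
√Δ = 231
n = [-(3) + √Δ] / (2·3) = (-3 + 231) / 6 = 228 / 6 = 38
(The negative root is discarded since n must be a positive integer.)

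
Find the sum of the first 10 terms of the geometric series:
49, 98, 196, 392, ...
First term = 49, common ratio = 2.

Sₙ = a(1 - rⁿ) / (1 - r)
S_10 = 49(1 - 2^10) / (1 - 2)
S_10 = 49(1 - 1024) / (-1)
S_10 = 50127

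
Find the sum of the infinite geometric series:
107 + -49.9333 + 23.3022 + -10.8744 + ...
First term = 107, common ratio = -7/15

For |r| < 1, S = a / (1 - r)
S = 107 / (1 - (-7/15))
S = 107 / (22/15)
S = 1605/22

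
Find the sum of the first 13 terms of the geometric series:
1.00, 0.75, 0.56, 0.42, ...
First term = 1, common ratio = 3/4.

Sₙ = a(1 - rⁿ) / (1 - r)
S_13 = 1(1 - (3/4)^13) / (1 - (3/4))
S_13 = 1(1 - (1594323/67108864)) / (1/4)
S_13 = 65514541/16777216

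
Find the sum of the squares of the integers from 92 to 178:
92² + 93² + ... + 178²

Use ∑_{k=1}^{n} k² = n(n+1)(2n+1)/6, then subtract the first 91 terms.
∑_{k=1}^{178} k² = 178×179×357/6 = 1895789
∑_{k=1}^{91} k² = 91×92×183/6 = 255346
∑_{k=92}^{178} k² = 1895789 - 255346 = 1640443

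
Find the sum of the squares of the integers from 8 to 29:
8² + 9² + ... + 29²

Use ∑_{k=1}^{n} k² = n(n+1)(2n+1)/6, then subtract the first 7 terms.
∑_{k=1}^{29} k² = 29×30×59/6 = 8555
∑_{k=1}^{7} k² = 7×8×15/6 = 140
∑_{k=8}^{29} k² = 8555 - 140 = 8415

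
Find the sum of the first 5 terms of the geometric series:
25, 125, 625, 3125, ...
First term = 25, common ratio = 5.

Sₙ = a(1 - rⁿ) / (1 - r)
S_5 = 25(1 - 5^5) / (1 - 5)
S_5 = 25(1 - 3125) / (-4)
S_5 = 19525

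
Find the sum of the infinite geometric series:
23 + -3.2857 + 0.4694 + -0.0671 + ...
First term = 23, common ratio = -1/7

For |r| < 1, S = a / (1 - r)
S = 23 / (1 - (-1/7))
S = 23 / (8/7)
S = 161/8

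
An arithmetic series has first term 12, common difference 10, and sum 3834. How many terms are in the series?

Using S = n/2 × [2a + (n-1)d]
3834 = n/2 × [2(12) + (n-1)(10)]
3834 = n/2 × [24 + 10n - 10]
7668 = n × [14 + 10n]
10n² + (14)n - 7668 = 0
Discriminant: Δ = (14)² - 4(10)(-7668) = 196 + 306720 = 306916
√Δ = 554
n = [-(14) + √Δ] / (2·10) = (-14 + 554) / 20 = 540 / 20 = 27
(The negative root is discarded since n must be a positive integer.)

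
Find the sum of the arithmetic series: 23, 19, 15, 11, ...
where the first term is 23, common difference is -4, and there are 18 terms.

Sₙ = n/2 × (first + last)
Last term = a + (n-1)d = 23 + (18-1)×(-4) = -45
S_18 = 18/2 × (23 + (-45))
S_18 = 18/2 × (-22) = -198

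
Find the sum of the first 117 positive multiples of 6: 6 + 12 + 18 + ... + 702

Factor out 6: = 6(1 + 2 + ... + 117) = 6 × n(n+1)/2
= 6 × 117×118/2
= 6 × 6903
= 41418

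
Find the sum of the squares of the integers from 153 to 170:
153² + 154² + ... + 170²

Use ∑_{k=1}^{n} k² = n(n+1)(2n+1)/6, then subtract the first 152 terms.
∑_{k=1}^{170} k² = 170×171×341/6 = 1652145
∑_{k=1}^{152} k² = 152×153×305/6 = 1182180
∑_{k=153}^{170} k² = 1652145 - 1182180 = 469965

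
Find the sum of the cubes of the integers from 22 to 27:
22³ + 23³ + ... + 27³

Use ∑_{k=1}^{n} k³ = [n(n+1)/2]², then subtract the first 21 terms.
∑_{k=1}^{27} k³ = [27×28/2]² = 378² = 142884
∑_{k=1}^{21} k³ = [21×22/2]² = 231² = 53361
∑_{k=22}^{27} k³ = 142884 - 53361 = 89523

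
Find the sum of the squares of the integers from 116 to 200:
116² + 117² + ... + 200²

Use ∑_{k=1}^{n} k² = n(n+1)(2n+1)/6, then subtract the first 115 terms.
∑_{k=1}^{200} k² = 200×201×401/6 = 2686700
∑_{k=1}^{115} k² = 115×116×231/6 = 513590
∑_{k=116}^{200} k² = 2686700 - 513590 = 2173110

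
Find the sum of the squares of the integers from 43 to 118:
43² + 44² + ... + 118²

Use ∑_{k=1}^{n} k² = n(n+1)(2n+1)/6, then subtract the first 42 terms.
∑_{k=1}^{118} k² = 118×119×237/6 = 554659
∑_{k=1}^{42} k² = 42×43×85/6 = 25585
∑_{k=43}^{118} k² = 554659 - 25585 = 529074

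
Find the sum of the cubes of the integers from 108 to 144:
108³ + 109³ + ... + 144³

Use ∑_{k=1}^{n} k³ = [n(n+1)/2]², then subtract the first 107 terms.
∑_{k=1}^{144} k³ = [144×145/2]² = 10440² = 108993600
∑_{k=1}^{107} k³ = [107×108/2]² = 5778² = 33385284
∑_{k=108}^{144} k³ = 108993600 - 33385284 = 75608316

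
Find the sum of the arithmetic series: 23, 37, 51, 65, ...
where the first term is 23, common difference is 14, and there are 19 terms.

Sₙ = n/2 × (first + last)
Last term = a + (n-1)d = 23 + (19-1)×14 = 275
S_19 = 19/2 × (23 + 275)
S_19 = 19/2 × 298 = 2831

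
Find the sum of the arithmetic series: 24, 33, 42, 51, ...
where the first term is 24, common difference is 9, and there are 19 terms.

Sₙ = n/2 × (first + last)
Last term = a + (n-1)d = 24 + (19-1)×9 = 186
S_19 = 19/2 × (24 + 186)
S_19 = 19/2 × 210 = 1995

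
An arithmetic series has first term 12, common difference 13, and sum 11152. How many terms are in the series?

Using S = n/2 × [2a + (n-1)d]
11152 = n/2 × [2(12) + (n-1)(13)]
11152 = n/2 × [24 + 13n - 13]
22304 = n × [11 + 13n]
13n² + (11)n - 22304 = 0
Discriminant: Δ = (11)² - 4(13)(-22304) = 121 + 1159808 = 1159929
√Δ = 1077
n = [-(11) + √Δ] / (2·13) = (-11 + 1077) / 26 = 1066 / 26 = 41
(The negative root is discarded since n must be a positive integer.)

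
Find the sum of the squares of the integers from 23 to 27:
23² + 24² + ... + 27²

Use ∑_{k=1}^{n} k² = n(n+1)(2n+1)/6, then subtract the first 22 terms.
∑_{k=1}^{27} k² = 27×28×55/6 = 6930
∑_{k=1}^{22} k² = 22×23×45/6 = 3795
∑_{k=23}^{27} k² = 6930 - 3795 = 3135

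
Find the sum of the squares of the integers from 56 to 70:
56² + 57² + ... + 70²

Use ∑_{k=1}^{n} k² = n(n+1)(2n+1)/6, then subtract the first 55 terms.
∑_{k=1}^{70} k² = 70×71×141/6 = 116795
∑_{k=1}^{55} k² = 55×56×111/6 = 56980
∑_{k=56}^{70} k² = 116795 - 56980 = 59815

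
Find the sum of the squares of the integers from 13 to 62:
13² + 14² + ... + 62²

Use ∑_{k=1}^{n} k² = n(n+1)(2n+1)/6, then subtract the first 12 terms.
∑_{k=1}^{62} k² = 62×63×125/6 = 81375
∑_{k=1}^{12} k² = 12×13×25/6 = 650
∑_{k=13}^{62} k² = 81375 - 650 = 80725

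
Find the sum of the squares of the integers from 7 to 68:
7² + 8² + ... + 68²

Use ∑_{k=1}^{n} k² = n(n+1)(2n+1)/6, then subtract the first 6 terms.
∑_{k=1}^{68} k² = 68×69×137/6 = 107134
∑_{k=1}^{6} k² = 6×7×13/6 = 91
∑_{k=7}^{68} k² = 107134 - 91 = 107043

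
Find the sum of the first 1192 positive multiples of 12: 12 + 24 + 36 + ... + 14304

Factor out 12: = 12(1 + 2 + ... + 1192) = 12 × n(n+1)/2
= 12 × 1192×1193/2
= 12 × 711028
= 8532336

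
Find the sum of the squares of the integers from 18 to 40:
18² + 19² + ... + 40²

Use ∑_{k=1}^{n} k² = n(n+1)(2n+1)/6, then subtract the first 17 terms.
∑_{k=1}^{40} k² = 40×41×81/6 = 22140
∑_{k=1}^{17} k² = 17×18×35/6 = 1785
∑_{k=18}^{40} k² = 22140 - 1785 = 20355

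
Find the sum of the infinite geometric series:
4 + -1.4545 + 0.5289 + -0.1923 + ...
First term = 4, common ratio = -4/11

For |r| < 1, S = a / (1 - r)
S = 4 / (1 - (-4/11))
S = 4 / (15/11)
S = 44/15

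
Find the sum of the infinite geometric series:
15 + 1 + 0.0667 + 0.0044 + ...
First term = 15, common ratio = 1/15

For |r| < 1, S = a / (1 - r)
S = 15 / (1 - (1/15))
S = 15 / (14/15)
S = 225/14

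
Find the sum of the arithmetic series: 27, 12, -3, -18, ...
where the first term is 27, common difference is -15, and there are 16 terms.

Sₙ = n/2 × (first + last)
Last term = a + (n-1)d = 27 + (16-1)×(-15) = -198
S_16 = 16/2 × (27 + (-198))
S_16 = 16/2 × (-171) = -1368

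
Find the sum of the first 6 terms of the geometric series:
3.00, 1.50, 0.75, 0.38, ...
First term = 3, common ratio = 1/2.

Sₙ = a(1 - rⁿ) / (1 - r)
S_6 = 3(1 - (1/2)^6) / (1 - (1/2))
S_6 = 3(1 - (1/64)) / (1/2)
S_6 = 189/32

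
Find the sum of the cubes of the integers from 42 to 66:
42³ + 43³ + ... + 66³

Use ∑_{k=1}^{n} k³ = [n(n+1)/2]², then subtract the first 41 terms.
∑_{k=1}^{66} k³ = [66×67/2]² = 2211² = 4888521
∑_{k=1}^{41} k³ = [41×42/2]² = 861² = 741321
∑_{k=42}^{66} k³ = 4888521 - 741321 = 4147200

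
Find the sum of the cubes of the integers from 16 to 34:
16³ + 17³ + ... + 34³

Use ∑_{k=1}^{n} k³ = [n(n+1)/2]², then subtract the first 15 terms.
∑_{k=1}^{34} k³ = [34×35/2]² = 595² = 354025
∑_{k=1}^{15} k³ = [15×16/2]² = 120² = 14400
∑_{k=16}^{34} k³ = 354025 - 14400 = 339625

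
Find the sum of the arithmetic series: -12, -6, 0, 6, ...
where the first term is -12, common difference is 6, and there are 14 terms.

Sₙ = n/2 × (first + last)
Last term = a + (n-1)d = -12 + (14-1)×6 = 66
S_14 = 14/2 × (-12 + 66)
S_14 = 14/2 × 54 = 378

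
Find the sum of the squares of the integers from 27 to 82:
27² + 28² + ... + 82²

Use ∑_{k=1}^{n} k² = n(n+1)(2n+1)/6, then subtract the first 26 terms.
∑_{k=1}^{82} k² = 82×83×165/6 = 187165
∑_{k=1}^{26} k² = 26×27×53/6 = 6201
∑_{k=27}^{82} k² = 187165 - 6201 = 180964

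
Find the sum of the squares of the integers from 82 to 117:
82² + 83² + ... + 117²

Use ∑_{k=1}^{n} k² = n(n+1)(2n+1)/6, then subtract the first 81 terms.
∑_{k=1}^{117} k² = 117×118×235/6 = 540735
∑_{k=1}^{81} k² = 81×82×163/6 = 180441
∑_{k=82}^{117} k² = 540735 - 180441 = 360294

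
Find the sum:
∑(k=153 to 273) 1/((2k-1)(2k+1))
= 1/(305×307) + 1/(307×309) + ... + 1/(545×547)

Partial fractions: 1/((2k-1)(2k+1)) = (1/2)[1/(2k-1) - 1/(2k+1)]
The series telescopes:
= (1/2)[1/305 - 1/547]
= 121/166835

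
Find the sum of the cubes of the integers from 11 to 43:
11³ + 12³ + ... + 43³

Use ∑_{k=1}^{n} k³ = [n(n+1)/2]², then subtract the first 10 terms.
∑_{k=1}^{43} k³ = [43×44/2]² = 946² = 894916
∑_{k=1}^{10} k³ = [10×11/2]² = 55² = 3025
∑_{k=11}^{43} k³ = 894916 - 3025 = 891891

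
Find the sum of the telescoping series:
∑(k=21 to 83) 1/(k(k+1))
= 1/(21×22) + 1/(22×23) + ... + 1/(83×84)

Partial fractions: 1/(k(k+1)) = 1/k - 1/(k+1)
The series telescopes:
= (1/21 - 1/22) + (1/22 - 1/23) + ... + (1/83 - 1/84)
= 1/21 - 1/84
= 1/28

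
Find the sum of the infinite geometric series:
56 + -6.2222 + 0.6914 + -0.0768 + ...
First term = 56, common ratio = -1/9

For |r| < 1, S = a / (1 - r)
S = 56 / (1 - (-1/9))
S = 56 / (10/9)
S = 252/5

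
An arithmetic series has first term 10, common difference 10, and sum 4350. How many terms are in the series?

Using S = n/2 × [2a + (n-1)d]
4350 = n/2 × [2(10) + (n-1)(10)]
4350 = n/2 × [20 + 10n - 10]
8700 = n × [10 + 10n]
10n² + (10)n - 8700 = 0
Discriminant: Δ = (10)² - 4(10)(-8700) = 100 + 348000 = 348100
√Δ = 590
n = [-(10) + √Δ] / (2·10) = (-10 + 590) / 20 = 580 / 20 = 29
(The negative root is discarded since n must be a positive integer.)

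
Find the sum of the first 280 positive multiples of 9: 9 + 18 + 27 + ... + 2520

Factor out 9: = 9(1 + 2 + ... + 280) = 9 × n(n+1)/2
= 9 × 280×281/2
= 9 × 39340
= 354060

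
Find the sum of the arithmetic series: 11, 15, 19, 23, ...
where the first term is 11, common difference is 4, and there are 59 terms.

Sₙ = n/2 × (first + last)
Last term = a + (n-1)d = 11 + (59-1)×4 = 243
S_59 = 59/2 × (11 + 243)
S_59 = 59/2 × 254 = 7493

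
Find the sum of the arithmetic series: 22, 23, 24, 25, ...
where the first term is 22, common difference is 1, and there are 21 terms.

Sₙ = n/2 × (first + last)
Last term = a + (n-1)d = 22 + (21-1)×1 = 42
S_21 = 21/2 × (22 + 42)
S_21 = 21/2 × 64 = 672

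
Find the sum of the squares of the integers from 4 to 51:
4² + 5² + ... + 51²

Use ∑_{k=1}^{n} k² = n(n+1)(2n+1)/6, then subtract the first 3 terms.
∑_{k=1}^{51} k² = 51×52×103/6 = 45526
∑_{k=1}^{3} k² = 3×4×7/6 = 14
∑_{k=4}^{51} k² = 45526 - 14 = 45512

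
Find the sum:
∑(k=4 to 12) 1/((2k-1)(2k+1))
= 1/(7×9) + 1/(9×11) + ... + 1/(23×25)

Partial fractions: 1/((2k-1)(2k+1)) = (1/2)[1/(2k-1) - 1/(2k+1)]
The series telescopes:
= (1/2)[1/7 - 1/25]
= 9/175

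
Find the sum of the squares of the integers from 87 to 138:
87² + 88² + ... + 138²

Use ∑_{k=1}^{n} k² = n(n+1)(2n+1)/6, then subtract the first 86 terms.
∑_{k=1}^{138} k² = 138×139×277/6 = 885569
∑_{k=1}^{86} k² = 86×87×173/6 = 215731
∑_{k=87}^{138} k² = 885569 - 215731 = 669838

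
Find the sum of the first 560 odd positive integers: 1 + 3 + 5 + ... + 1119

Sum of first n odd numbers = n²
= 560²
= 313600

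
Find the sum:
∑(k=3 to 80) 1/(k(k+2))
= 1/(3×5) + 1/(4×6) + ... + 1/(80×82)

Partial fractions: 1/(k(k+2)) = (1/2)[1/k - 1/(k+2)]
Telescoping leaves the first two and last two terms:
= (1/2)[1/3 + 1/4 - 1/81 - 1/82]
= 7423/26568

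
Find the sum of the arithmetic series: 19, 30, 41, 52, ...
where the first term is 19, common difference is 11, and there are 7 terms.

Sₙ = n/2 × (first + last)
Last term = a + (n-1)d = 19 + (7-1)×11 = 85
S_7 = 7/2 × (19 + 85)
S_7 = 7/2 × 104 = 364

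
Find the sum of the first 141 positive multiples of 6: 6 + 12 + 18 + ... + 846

Factor out 6: = 6(1 + 2 + ... + 141) = 6 × n(n+1)/2
= 6 × 141×142/2
= 6 × 10011
= 60066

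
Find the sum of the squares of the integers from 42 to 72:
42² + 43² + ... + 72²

Use ∑_{k=1}^{n} k² = n(n+1)(2n+1)/6, then subtract the first 41 terms.
∑_{k=1}^{72} k² = 72×73×145/6 = 127020
∑_{k=1}^{41} k² = 41×42×83/6 = 23821
∑_{k=42}^{72} k² = 127020 - 23821 = 103199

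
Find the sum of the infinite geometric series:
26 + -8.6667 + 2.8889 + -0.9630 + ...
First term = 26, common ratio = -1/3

For |r| < 1, S = a / (1 - r)
S = 26 / (1 - (-1/3))
S = 26 / (4/3)
S = 39/2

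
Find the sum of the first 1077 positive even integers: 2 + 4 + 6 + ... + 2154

Sum of first n even numbers = n(n+1)
= 1077×1078
= 1161006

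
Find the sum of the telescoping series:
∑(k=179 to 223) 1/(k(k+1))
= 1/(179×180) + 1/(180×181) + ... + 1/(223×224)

Partial fractions: 1/(k(k+1)) = 1/k - 1/(k+1)
The series telescopes:
= (1/179 - 1/180) + (1/180 - 1/181) + ... + (1/223 - 1/224)
= 1/179 - 1/224
= 45/40096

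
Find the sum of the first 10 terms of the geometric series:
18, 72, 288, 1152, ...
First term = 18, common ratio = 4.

Sₙ = a(1 - rⁿ) / (1 - r)
S_10 = 18(1 - 4^10) / (1 - 4)
S_10 = 18(1 - 1048576) / (-3)
S_10 = 6291450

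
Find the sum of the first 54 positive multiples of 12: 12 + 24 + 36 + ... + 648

Factor out 12: = 12(1 + 2 + ... + 54) = 12 × n(n+1)/2
= 12 × 54×55/2
= 12 × 1485
= 17820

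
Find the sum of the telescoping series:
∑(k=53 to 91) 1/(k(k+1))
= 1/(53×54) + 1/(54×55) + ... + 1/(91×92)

Partial fractions: 1/(k(k+1)) = 1/k - 1/(k+1)
The series telescopes:
= (1/53 - 1/54) + (1/54 - 1/55) + ... + (1/91 - 1/92)
= 1/53 - 1/92
= 39/4876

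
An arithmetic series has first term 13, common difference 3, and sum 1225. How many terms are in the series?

Using S = n/2 × [2a + (n-1)d]
1225 = n/2 × [2(13) + (n-1)(3)]
1225 = n/2 × [26 + 3n - 3]
2450 = n × [23 + 3n]
3n² + (23)n - 2450 = 0
Discriminant: Δ = (23)² - 4(3)(-2450) = 529 + 29400 = 29929
√Δ = 173
n = [-(23) + √Δ] / (2·3) = (-23 + 173) / 6 = 150 / 6 = 25
(The negative root is discarded since n must be a positive integer.)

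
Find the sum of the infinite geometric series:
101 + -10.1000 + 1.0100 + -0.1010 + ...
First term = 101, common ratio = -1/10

For |r| < 1, S = a / (1 - r)
S = 101 / (1 - (-1/10))
S = 101 / (11/10)
S = 1010/11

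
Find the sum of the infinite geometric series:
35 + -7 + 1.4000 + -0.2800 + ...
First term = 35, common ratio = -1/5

For |r| < 1, S = a / (1 - r)
S = 35 / (1 - (-1/5))
S = 35 / (6/5)
S = 175/6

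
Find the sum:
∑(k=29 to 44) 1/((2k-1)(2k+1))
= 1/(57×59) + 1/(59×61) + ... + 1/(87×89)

Partial fractions: 1/((2k-1)(2k+1)) = (1/2)[1/(2k-1) - 1/(2k+1)]
The series telescopes:
= (1/2)[1/57 - 1/89]
= 16/5073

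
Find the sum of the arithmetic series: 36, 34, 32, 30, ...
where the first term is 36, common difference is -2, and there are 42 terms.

Sₙ = n/2 × (first + last)
Last term = a + (n-1)d = 36 + (42-1)×(-2) = -46
S_42 = 42/2 × (36 + (-46))
S_42 = 42/2 × (-10) = -210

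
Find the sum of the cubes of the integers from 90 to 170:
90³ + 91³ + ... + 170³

Use ∑_{k=1}^{n} k³ = [n(n+1)/2]², then subtract the first 89 terms.
∑_{k=1}^{170} k³ = [170×171/2]² = 14535² = 211266225
∑_{k=1}^{89} k³ = [89×90/2]² = 4005² = 16040025
∑_{k=90}^{170} k³ = 211266225 - 16040025 = 195226200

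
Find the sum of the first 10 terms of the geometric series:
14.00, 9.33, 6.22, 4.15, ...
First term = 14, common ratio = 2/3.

Sₙ = a(1 - rⁿ) / (1 - r)
S_10 = 14(1 - (2/3)^10) / (1 - (2/3))
S_10 = 14(1 - (1024/59049)) / (1/3)
S_10 = 812350/19683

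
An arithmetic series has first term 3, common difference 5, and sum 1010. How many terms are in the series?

Using S = n/2 × [2a + (n-1)d]
1010 = n/2 × [2(3) + (n-1)(5)]
1010 = n/2 × [6 + 5n - 5]
2020 = n × [1 + 5n]
5n² + (1)n - 2020 = 0
Discriminant: Δ = (1)² - 4(5)(-2020) = 1 + 40400 = 40401
√Δ = 201
n = [-(1) + √Δ] / (2·5) = (-1 + 201) / 10 = 200 / 10 = 20
(The negative root is discarded since n must be a positive integer.)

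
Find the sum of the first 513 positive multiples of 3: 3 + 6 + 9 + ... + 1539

Factor out 3: = 3(1 + 2 + ... + 513) = 3 × n(n+1)/2
= 3 × 513×514/2
= 3 × 131841
= 395523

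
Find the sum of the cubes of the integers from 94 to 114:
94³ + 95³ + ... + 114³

Use ∑_{k=1}^{n} k³ = [n(n+1)/2]², then subtract the first 93 terms.
∑_{k=1}^{114} k³ = [114×115/2]² = 6555² = 42968025
∑_{k=1}^{93} k³ = [93×94/2]² = 4371² = 19105641
∑_{k=94}^{114} k³ = 42968025 - 19105641 = 23862384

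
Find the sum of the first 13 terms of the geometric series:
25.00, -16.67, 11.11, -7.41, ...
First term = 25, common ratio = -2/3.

Sₙ = a(1 - rⁿ) / (1 - r)
S_13 = 25(1 - (-2/3)^13) / (1 - (-2/3))
S_13 = 25(1 - (-8192/1594323)) / (5/3)
S_13 = 8012575/531441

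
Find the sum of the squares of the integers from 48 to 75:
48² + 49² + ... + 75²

Use ∑_{k=1}^{n} k² = n(n+1)(2n+1)/6, then subtract the first 47 terms.
∑_{k=1}^{75} k² = 75×76×151/6 = 143450
∑_{k=1}^{47} k² = 47×48×95/6 = 35720
∑_{k=48}^{75} k² = 143450 - 35720 = 107730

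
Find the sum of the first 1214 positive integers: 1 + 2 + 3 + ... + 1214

Formula: ∑k = n(n+1)/2
= 1214×1215/2
= 1475010/2
= 737505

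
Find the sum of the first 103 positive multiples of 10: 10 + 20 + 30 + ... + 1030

Factor out 10: = 10(1 + 2 + ... + 103) = 10 × n(n+1)/2
= 10 × 103×104/2
= 10 × 5356
= 53560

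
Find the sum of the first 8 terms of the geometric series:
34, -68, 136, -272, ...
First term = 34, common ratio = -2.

Sₙ = a(1 - rⁿ) / (1 - r)
S_8 = 34(1 - (-2)^8) / (1 - (-2))
S_8 = 34(1 - 256) / (3)
S_8 = -2890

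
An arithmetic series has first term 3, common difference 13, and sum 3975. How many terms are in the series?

Using S = n/2 × [2a + (n-1)d]
3975 = n/2 × [2(3) + (n-1)(13)]
3975 = n/2 × [6 + 13n - 13]
7950 = n × [-7 + 13n]
13n² + (-7)n - 7950 = 0
Discriminant: Δ = (-7)² - 4(13)(-7950) = 49 + 413400 = 413449
√Δ = 643
n = [-(-7) + √Δ] / (2·13) = (7 + 643) / 26 = 650 / 26 = 25
(The negative root is discarded since n must be a positive integer.)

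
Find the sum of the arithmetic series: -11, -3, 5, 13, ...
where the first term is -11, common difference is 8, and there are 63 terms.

Sₙ = n/2 × (first + last)
Last term = a + (n-1)d = -11 + (63-1)×8 = 485
S_63 = 63/2 × (-11 + 485)
S_63 = 63/2 × 474 = 14931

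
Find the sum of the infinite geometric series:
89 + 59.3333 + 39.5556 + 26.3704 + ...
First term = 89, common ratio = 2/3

For |r| < 1, S = a / (1 - r)
S = 89 / (1 - (2/3))
S = 89 / (1/3)
S = 267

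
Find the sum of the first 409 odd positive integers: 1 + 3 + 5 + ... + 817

Sum of first n odd numbers = n²
= 409²
= 167281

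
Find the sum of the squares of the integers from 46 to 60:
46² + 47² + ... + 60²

Use ∑_{k=1}^{n} k² = n(n+1)(2n+1)/6, then subtract the first 45 terms.
∑_{k=1}^{60} k² = 60×61×121/6 = 73810
∑_{k=1}^{45} k² = 45×46×91/6 = 31395
∑_{k=46}^{60} k² = 73810 - 31395 = 42415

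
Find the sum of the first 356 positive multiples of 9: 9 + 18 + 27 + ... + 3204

Factor out 9: = 9(1 + 2 + ... + 356) = 9 × n(n+1)/2
= 9 × 356×357/2
= 9 × 63546
= 571914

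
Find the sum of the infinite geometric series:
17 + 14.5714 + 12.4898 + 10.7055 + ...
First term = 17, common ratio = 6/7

For |r| < 1, S = a / (1 - r)
S = 17 / (1 - (6/7))
S = 17 / (1/7)
S = 119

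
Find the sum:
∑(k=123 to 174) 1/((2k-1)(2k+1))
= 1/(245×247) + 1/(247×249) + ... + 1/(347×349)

Partial fractions: 1/((2k-1)(2k+1)) = (1/2)[1/(2k-1) - 1/(2k+1)]
The series telescopes:
= (1/2)[1/245 - 1/349]
= 52/85505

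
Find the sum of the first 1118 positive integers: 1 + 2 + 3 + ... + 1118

Formula: ∑k = n(n+1)/2
= 1118×1119/2
= 1251042/2
= 625521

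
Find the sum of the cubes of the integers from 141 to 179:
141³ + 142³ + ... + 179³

Use ∑_{k=1}^{n} k³ = [n(n+1)/2]², then subtract the first 140 terms.
∑_{k=1}^{179} k³ = [179×180/2]² = 16110² = 259532100
∑_{k=1}^{140} k³ = [140×141/2]² = 9870² = 97416900
∑_{k=141}^{179} k³ = 259532100 - 97416900 = 162115200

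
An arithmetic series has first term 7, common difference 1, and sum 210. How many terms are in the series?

Using S = n/2 × [2a + (n-1)d]
210 = n/2 × [2(7) + (n-1)(1)]
210 = n/2 × [14 + 1n - 1]
420 = n × [13 + 1n]
1n² + (13)n - 420 = 0
Discriminant: Δ = (13)² - 4(1)(-420) = 169 + 1680 = 1849
√Δ = 43
n = [-(13) + √Δ] / (2·1) = (-13 + 43) / 2 = 30 / 2 = 15
(The negative root is discarded since n must be a positive integer.)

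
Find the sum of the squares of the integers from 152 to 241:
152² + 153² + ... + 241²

Use ∑_{k=1}^{n} k² = n(n+1)(2n+1)/6, then subtract the first 151 terms.
∑_{k=1}^{241} k² = 241×242×483/6 = 4694921
∑_{k=1}^{151} k² = 151×152×303/6 = 1159076
∑_{k=152}^{241} k² = 4694921 - 1159076 = 3535845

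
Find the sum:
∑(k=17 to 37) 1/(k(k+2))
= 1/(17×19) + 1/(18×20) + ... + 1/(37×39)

Partial fractions: 1/(k(k+2)) = (1/2)[1/k - 1/(k+2)]
Telescoping leaves the first two and last two terms:
= (1/2)[1/17 + 1/18 - 1/38 - 1/39]
= 2359/75582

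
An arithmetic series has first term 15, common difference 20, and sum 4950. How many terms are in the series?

Using S = n/2 × [2a + (n-1)d]
4950 = n/2 × [2(15) + (n-1)(20)]
4950 = n/2 × [30 + 20n - 20]
9900 = n × [10 + 20n]
20n² + (10)n - 9900 = 0
Discriminant: Δ = (10)² - 4(20)(-9900) = 100 + 792000 = 792100
√Δ = 890
n = [-(10) + √Δ] / (2·20) = (-10 + 890) / 40 = 880 / 40 = 22
(The negative root is discarded since n must be a positive integer.)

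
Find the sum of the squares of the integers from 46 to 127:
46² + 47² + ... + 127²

Use ∑_{k=1}^{n} k² = n(n+1)(2n+1)/6, then subtract the first 45 terms.
∑_{k=1}^{127} k² = 127×128×255/6 = 690880
∑_{k=1}^{45} k² = 45×46×91/6 = 31395
∑_{k=46}^{127} k² = 690880 - 31395 = 659485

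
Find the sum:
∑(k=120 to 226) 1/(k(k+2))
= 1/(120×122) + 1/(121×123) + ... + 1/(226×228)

Partial fractions: 1/(k(k+2)) = (1/2)[1/k - 1/(k+2)]
Telescoping leaves the first two and last two terms:
= (1/2)[1/120 + 1/121 - 1/227 - 1/228]
= 162961/41749840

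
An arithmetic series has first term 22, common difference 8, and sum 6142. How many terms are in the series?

Using S = n/2 × [2a + (n-1)d]
6142 = n/2 × [2(22) + (n-1)(8)]
6142 = n/2 × [44 + 8n - 8]
12284 = n × [36 + 8n]
8n² + (36)n - 12284 = 0
Discriminant: Δ = (36)² - 4(8)(-12284) = 1296 + 393088 = 394384
√Δ = 628
n = [-(36) + √Δ] / (2·8) = (-36 + 628) / 16 = 592 / 16 = 37
(The negative root is discarded since n must be a positive integer.)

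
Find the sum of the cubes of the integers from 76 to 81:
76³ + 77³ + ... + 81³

Use ∑_{k=1}^{n} k³ = [n(n+1)/2]², then subtract the first 75 terms.
∑_{k=1}^{81} k³ = [81×82/2]² = 3321² = 11029041
∑_{k=1}^{75} k³ = [75×76/2]² = 2850² = 8122500
∑_{k=76}^{81} k³ = 11029041 - 8122500 = 2906541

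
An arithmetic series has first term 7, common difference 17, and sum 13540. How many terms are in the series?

Using S = n/2 × [2a + (n-1)d]
13540 = n/2 × [2(7) + (n-1)(17)]
13540 = n/2 × [14 + 17n - 17]
27080 = n × [-3 + 17n]
17n² + (-3)n - 27080 = 0
Discriminant: Δ = (-3)² - 4(17)(-27080) = 9 + 1841440 = 1841449
√Δ = 1357
n = [-(-3) + √Δ] / (2·17) = (3 + 1357) / 34 = 1360 / 34 = 40
(The negative root is discarded since n must be a positive integer.)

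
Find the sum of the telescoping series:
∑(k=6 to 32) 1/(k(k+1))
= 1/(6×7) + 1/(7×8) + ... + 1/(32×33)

Partial fractions: 1/(k(k+1)) = 1/k - 1/(k+1)
The series telescopes:
= (1/6 - 1/7) + (1/7 - 1/8) + ... + (1/32 - 1/33)
= 1/6 - 1/33
= 3/22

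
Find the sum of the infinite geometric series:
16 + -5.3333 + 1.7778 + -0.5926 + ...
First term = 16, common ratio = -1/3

For |r| < 1, S = a / (1 - r)
S = 16 / (1 - (-1/3))
S = 16 / (4/3)
S = 12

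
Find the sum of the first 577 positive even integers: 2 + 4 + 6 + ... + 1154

Sum of first n even numbers = n(n+1)
= 577×578
= 333506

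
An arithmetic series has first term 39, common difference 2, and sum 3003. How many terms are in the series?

Using S = n/2 × [2a + (n-1)d]
3003 = n/2 × [2(39) + (n-1)(2)]
3003 = n/2 × [78 + 2n - 2]
6006 = n × [76 + 2n]
2n² + (76)n - 6006 = 0
Discriminant: Δ = (76)² - 4(2)(-6006) = 5776 + 48048 = 53824
√Δ = 232
n = [-(76) + √Δ] / (2·2) = (-76 + 232) / 4 = 156 / 4 = 39
(The negative root is discarded since n must be a positive integer.)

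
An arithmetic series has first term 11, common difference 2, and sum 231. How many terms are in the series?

Using S = n/2 × [2a + (n-1)d]
231 = n/2 × [2(11) + (n-1)(2)]
231 = n/2 × [22 + 2n - 2]
462 = n × [20 + 2n]
2n² + (20)n - 462 = 0
Discriminant: Δ = (20)² - 4(2)(-462) = 400 + 3696 = 4096
√Δ = 64
n = [-(20) + √Δ] / (2·2) = (-20 + 64) / 4 = 44 / 4 = 11
(The negative root is discarded since n must be a positive integer.)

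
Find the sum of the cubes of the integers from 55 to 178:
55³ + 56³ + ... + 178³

Use ∑_{k=1}^{n} k³ = [n(n+1)/2]², then subtract the first 54 terms.
∑_{k=1}^{178} k³ = [178×179/2]² = 15931² = 253796761
∑_{k=1}^{54} k³ = [54×55/2]² = 1485² = 2205225
∑_{k=55}^{178} k³ = 253796761 - 2205225 = 251591536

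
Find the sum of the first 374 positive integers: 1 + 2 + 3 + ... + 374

Formula: ∑k = n(n+1)/2
= 374×375/2
= 140250/2
= 70125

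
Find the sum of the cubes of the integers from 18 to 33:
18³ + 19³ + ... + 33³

Use ∑_{k=1}^{n} k³ = [n(n+1)/2]², then subtract the first 17 terms.
∑_{k=1}^{33} k³ = [33×34/2]² = 561² = 314721
∑_{k=1}^{17} k³ = [17×18/2]² = 153² = 23409
∑_{k=18}^{33} k³ = 314721 - 23409 = 291312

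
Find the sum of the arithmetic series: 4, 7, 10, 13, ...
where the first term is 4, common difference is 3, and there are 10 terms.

Sₙ = n/2 × (first + last)
Last term = a + (n-1)d = 4 + (10-1)×3 = 31
S_10 = 10/2 × (4 + 31)
S_10 = 10/2 × 35 = 175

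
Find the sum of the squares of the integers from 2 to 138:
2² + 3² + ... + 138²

Use ∑_{k=1}^{n} k² = n(n+1)(2n+1)/6, then subtract the first 1 terms.
∑_{k=1}^{138} k² = 138×139×277/6 = 885569
∑_{k=1}^{1} k² = 1×2×3/6 = 1
∑_{k=2}^{138} k² = 885569 - 1 = 885568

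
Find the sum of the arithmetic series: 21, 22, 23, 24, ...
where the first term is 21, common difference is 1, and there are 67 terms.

Sₙ = n/2 × (first + last)
Last term = a + (n-1)d = 21 + (67-1)×1 = 87
S_67 = 67/2 × (21 + 87)
S_67 = 67/2 × 108 = 3618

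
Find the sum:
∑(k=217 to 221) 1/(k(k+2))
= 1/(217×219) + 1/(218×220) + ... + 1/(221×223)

Partial fractions: 1/(k(k+2)) = (1/2)[1/k - 1/(k+2)]
Telescoping leaves the first two and last two terms:
= (1/2)[1/217 + 1/218 - 1/222 - 1/223]
= 120985/1170965418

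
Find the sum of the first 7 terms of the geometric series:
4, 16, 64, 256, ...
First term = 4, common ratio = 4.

Sₙ = a(1 - rⁿ) / (1 - r)
S_7 = 4(1 - 4^7) / (1 - 4)
S_7 = 4(1 - 16384) / (-3)
S_7 = 21844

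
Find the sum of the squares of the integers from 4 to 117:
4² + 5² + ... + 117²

Use ∑_{k=1}^{n} k² = n(n+1)(2n+1)/6, then subtract the first 3 terms.
∑_{k=1}^{117} k² = 117×118×235/6 = 540735
∑_{k=1}^{3} k² = 3×4×7/6 = 14
∑_{k=4}^{117} k² = 540735 - 14 = 540721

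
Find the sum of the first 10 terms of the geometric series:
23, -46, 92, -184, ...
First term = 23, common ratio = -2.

Sₙ = a(1 - rⁿ) / (1 - r)
S_10 = 23(1 - (-2)^10) / (1 - (-2))
S_10 = 23(1 - 1024) / (3)
S_10 = -7843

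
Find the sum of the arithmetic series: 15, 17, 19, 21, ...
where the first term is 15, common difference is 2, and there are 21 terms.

Sₙ = n/2 × (first + last)
Last term = a + (n-1)d = 15 + (21-1)×2 = 55
S_21 = 21/2 × (15 + 55)
S_21 = 21/2 × 70 = 735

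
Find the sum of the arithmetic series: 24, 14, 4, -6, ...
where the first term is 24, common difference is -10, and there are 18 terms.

Sₙ = n/2 × (first + last)
Last term = a + (n-1)d = 24 + (18-1)×(-10) = -146
S_18 = 18/2 × (24 + (-146))
S_18 = 18/2 × (-122) = -1098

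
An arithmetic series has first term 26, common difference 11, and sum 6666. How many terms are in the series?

Using S = n/2 × [2a + (n-1)d]
6666 = n/2 × [2(26) + (n-1)(11)]
6666 = n/2 × [52 + 11n - 11]
13332 = n × [41 + 11n]
11n² + (41)n - 13332 = 0
Discriminant: Δ = (41)² - 4(11)(-13332) = 1681 + 586608 = 588289
√Δ = 767
n = [-(41) + √Δ] / (2·11) = (-41 + 767) / 22 = 726 / 22 = 33
(The negative root is discarded since n must be a positive integer.)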